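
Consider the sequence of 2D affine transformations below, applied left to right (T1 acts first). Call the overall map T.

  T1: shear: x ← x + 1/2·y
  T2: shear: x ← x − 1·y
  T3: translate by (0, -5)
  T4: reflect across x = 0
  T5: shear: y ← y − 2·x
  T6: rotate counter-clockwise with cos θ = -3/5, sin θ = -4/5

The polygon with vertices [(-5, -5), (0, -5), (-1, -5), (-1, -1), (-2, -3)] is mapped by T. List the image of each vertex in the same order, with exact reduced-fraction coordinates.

image vertices: (-27/2, 7), (-5/2, 5), (-47/10, 27/5), (-59/10, 19/5), (-15/2, 5)

T1 shear: x ← x + 1/2·y: (-5, -5) → (-15/2, -5); (0, -5) → (-5/2, -5); (-1, -5) → (-7/2, -5); (-1, -1) → (-3/2, -1); (-2, -3) → (-7/2, -3)
T2 shear: x ← x − 1·y: (-15/2, -5) → (-5/2, -5); (-5/2, -5) → (5/2, -5); (-7/2, -5) → (3/2, -5); (-3/2, -1) → (-1/2, -1); (-7/2, -3) → (-1/2, -3)
T3 translate by (0, -5): (-5/2, -5) → (-5/2, -10); (5/2, -5) → (5/2, -10); (3/2, -5) → (3/2, -10); (-1/2, -1) → (-1/2, -6); (-1/2, -3) → (-1/2, -8)
T4 reflect across x = 0: (-5/2, -10) → (5/2, -10); (5/2, -10) → (-5/2, -10); (3/2, -10) → (-3/2, -10); (-1/2, -6) → (1/2, -6); (-1/2, -8) → (1/2, -8)
T5 shear: y ← y − 2·x: (5/2, -10) → (5/2, -15); (-5/2, -10) → (-5/2, -5); (-3/2, -10) → (-3/2, -7); (1/2, -6) → (1/2, -7); (1/2, -8) → (1/2, -9)
T6 rotate counter-clockwise with cos θ = -3/5, sin θ = -4/5: (5/2, -15) → (-27/2, 7); (-5/2, -5) → (-5/2, 5); (-3/2, -7) → (-47/10, 27/5); (1/2, -7) → (-59/10, 19/5); (1/2, -9) → (-15/2, 5)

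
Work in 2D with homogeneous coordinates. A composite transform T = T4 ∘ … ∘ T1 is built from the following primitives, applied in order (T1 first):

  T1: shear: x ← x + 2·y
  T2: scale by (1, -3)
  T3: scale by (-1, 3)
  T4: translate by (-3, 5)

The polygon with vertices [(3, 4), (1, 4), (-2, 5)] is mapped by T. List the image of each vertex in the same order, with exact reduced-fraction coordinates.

image vertices: (-14, -31), (-12, -31), (-11, -40)

T1 shear: x ← x + 2·y: (3, 4) → (11, 4); (1, 4) → (9, 4); (-2, 5) → (8, 5)
T2 scale by (1, -3): (11, 4) → (11, -12); (9, 4) → (9, -12); (8, 5) → (8, -15)
T3 scale by (-1, 3): (11, -12) → (-11, -36); (9, -12) → (-9, -36); (8, -15) → (-8, -45)
T4 translate by (-3, 5): (-11, -36) → (-14, -31); (-9, -36) → (-12, -31); (-8, -45) → (-11, -40)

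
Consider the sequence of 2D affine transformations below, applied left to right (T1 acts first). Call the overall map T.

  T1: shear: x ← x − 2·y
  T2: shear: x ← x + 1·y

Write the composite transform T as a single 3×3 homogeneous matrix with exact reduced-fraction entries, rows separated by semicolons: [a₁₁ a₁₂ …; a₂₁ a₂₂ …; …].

T = [1 -1 0; 0 1 0; 0 0 1]

T1 = [1 -2 0; 0 1 0; 0 0 1]
T2·T1 = [1 -1 0; 0 1 0; 0 0 1]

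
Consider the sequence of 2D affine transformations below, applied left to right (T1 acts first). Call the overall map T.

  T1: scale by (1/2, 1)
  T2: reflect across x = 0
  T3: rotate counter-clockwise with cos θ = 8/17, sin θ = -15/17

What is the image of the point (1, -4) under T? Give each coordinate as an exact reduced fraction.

T(p) = (-64/17, -49/34)

T1 scale by (1/2, 1): (1, -4) → (1/2, -4)
T2 reflect across x = 0: (1/2, -4) → (-1/2, -4)
T3 rotate counter-clockwise with cos θ = 8/17, sin θ = -15/17: (-1/2, -4) → (-64/17, -49/34)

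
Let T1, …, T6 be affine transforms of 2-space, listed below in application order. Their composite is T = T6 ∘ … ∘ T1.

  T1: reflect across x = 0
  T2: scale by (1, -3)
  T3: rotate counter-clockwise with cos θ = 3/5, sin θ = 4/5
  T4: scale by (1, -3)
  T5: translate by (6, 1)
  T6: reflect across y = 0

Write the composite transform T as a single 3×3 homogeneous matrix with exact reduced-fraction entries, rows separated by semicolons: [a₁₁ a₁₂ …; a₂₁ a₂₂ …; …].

T = [-3/5 12/5 6; -12/5 -27/5 -1; 0 0 1]

T1 = [-1 0 0; 0 1 0; 0 0 1]
T2·T1 = [-1 0 0; 0 -3 0; 0 0 1]
T3·…·T1 = [-3/5 12/5 0; -4/5 -9/5 0; 0 0 1]
T4·…·T1 = [-3/5 12/5 0; 12/5 27/5 0; 0 0 1]
T5·…·T1 = [-3/5 12/5 6; 12/5 27/5 1; 0 0 1]
T6·…·T1 = [-3/5 12/5 6; -12/5 -27/5 -1; 0 0 1]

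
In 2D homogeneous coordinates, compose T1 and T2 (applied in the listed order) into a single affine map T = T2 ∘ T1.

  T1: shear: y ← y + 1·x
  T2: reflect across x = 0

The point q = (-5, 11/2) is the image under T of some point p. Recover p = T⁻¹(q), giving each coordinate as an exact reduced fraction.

p = (5, 1/2)

T1 = [1 0 0; 1 1 0; 0 0 1]
T2·T1 = [-1 0 0; 1 1 0; 0 0 1]
det M = -1; M⁻¹ = [-1 0 0; 1 1 0; 0 0 1]
M⁻¹ · (-5, 11/2)ᵀ = (5, 1/2)ᵀ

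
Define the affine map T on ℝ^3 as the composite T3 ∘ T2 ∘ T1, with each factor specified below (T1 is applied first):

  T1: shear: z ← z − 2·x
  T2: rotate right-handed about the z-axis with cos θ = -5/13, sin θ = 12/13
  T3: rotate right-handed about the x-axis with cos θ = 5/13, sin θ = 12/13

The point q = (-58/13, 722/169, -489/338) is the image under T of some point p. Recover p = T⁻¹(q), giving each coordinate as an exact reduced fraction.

p = (2, 4, -1/2)

T1 = [1 0 0 0; 0 1 0 0; -2 0 1 0; 0 0 0 1]
T2·T1 = [-5/13 -12/13 0 0; 12/13 -5/13 0 0; -2 0 1 0; 0 0 0 1]
T3·…·T1 = [-5/13 -12/13 0 0; 372/169 -25/169 -12/13 0; 14/169 -60/169 5/13 0; 0 0 0 1]
det M = 1; M⁻¹ = [-5/13 60/169 144/169 0; -12/13 -25/169 -60/169 0; -10/13 -36/169 353/169 0; 0 0 0 1]
M⁻¹ · (-58/13, 722/169, -489/338)ᵀ = (2, 4, -1/2)ᵀ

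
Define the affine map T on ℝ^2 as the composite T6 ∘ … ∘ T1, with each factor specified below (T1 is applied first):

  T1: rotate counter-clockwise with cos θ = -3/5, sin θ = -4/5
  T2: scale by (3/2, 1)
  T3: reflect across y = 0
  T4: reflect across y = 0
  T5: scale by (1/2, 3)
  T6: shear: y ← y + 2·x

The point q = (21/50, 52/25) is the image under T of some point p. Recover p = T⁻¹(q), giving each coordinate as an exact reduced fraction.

T1 = [-3/5 4/5 0; -4/5 -3/5 0; 0 0 1]
T2·T1 = [-9/10 6/5 0; -4/5 -3/5 0; 0 0 1]
T3·…·T1 = [-9/10 6/5 0; 4/5 3/5 0; 0 0 1]
T4·…·T1 = [-9/10 6/5 0; -4/5 -3/5 0; 0 0 1]
T5·…·T1 = [-9/20 3/5 0; -12/5 -9/5 0; 0 0 1]
T6·…·T1 = [-9/20 3/5 0; -33/10 -3/5 0; 0 0 1]
det M = 9/4; M⁻¹ = [-4/15 -4/15 0; 22/15 -1/5 0; 0 0 1]
M⁻¹ · (21/50, 52/25)ᵀ = (-2/3, 1/5)ᵀ

p = (-2/3, 1/5)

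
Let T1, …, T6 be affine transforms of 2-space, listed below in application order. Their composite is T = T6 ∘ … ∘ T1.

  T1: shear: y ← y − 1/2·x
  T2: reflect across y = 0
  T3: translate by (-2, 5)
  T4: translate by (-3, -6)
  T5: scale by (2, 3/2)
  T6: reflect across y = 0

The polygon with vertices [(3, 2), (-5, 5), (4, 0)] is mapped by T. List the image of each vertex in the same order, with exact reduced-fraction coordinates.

image vertices: (-4, 9/4), (-20, 51/4), (-2, -3/2)

T1 shear: y ← y − 1/2·x: (3, 2) → (3, 1/2); (-5, 5) → (-5, 15/2); (4, 0) → (4, -2)
T2 reflect across y = 0: (3, 1/2) → (3, -1/2); (-5, 15/2) → (-5, -15/2); (4, -2) → (4, 2)
T3 translate by (-2, 5): (3, -1/2) → (1, 9/2); (-5, -15/2) → (-7, -5/2); (4, 2) → (2, 7)
T4 translate by (-3, -6): (1, 9/2) → (-2, -3/2); (-7, -5/2) → (-10, -17/2); (2, 7) → (-1, 1)
T5 scale by (2, 3/2): (-2, -3/2) → (-4, -9/4); (-10, -17/2) → (-20, -51/4); (-1, 1) → (-2, 3/2)
T6 reflect across y = 0: (-4, -9/4) → (-4, 9/4); (-20, -51/4) → (-20, 51/4); (-2, 3/2) → (-2, -3/2)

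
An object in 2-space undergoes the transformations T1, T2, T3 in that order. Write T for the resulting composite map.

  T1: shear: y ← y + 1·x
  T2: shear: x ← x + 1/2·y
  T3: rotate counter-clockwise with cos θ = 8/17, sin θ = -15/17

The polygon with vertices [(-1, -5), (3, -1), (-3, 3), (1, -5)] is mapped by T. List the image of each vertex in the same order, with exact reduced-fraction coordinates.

T1 shear: y ← y + 1·x: (-1, -5) → (-1, -6); (3, -1) → (3, 2); (-3, 3) → (-3, 0); (1, -5) → (1, -4)
T2 shear: x ← x + 1/2·y: (-1, -6) → (-4, -6); (3, 2) → (4, 2); (-3, 0) → (-3, 0); (1, -4) → (-1, -4)
T3 rotate counter-clockwise with cos θ = 8/17, sin θ = -15/17: (-4, -6) → (-122/17, 12/17); (4, 2) → (62/17, -44/17); (-3, 0) → (-24/17, 45/17); (-1, -4) → (-4, -1)

image vertices: (-122/17, 12/17), (62/17, -44/17), (-24/17, 45/17), (-4, -1)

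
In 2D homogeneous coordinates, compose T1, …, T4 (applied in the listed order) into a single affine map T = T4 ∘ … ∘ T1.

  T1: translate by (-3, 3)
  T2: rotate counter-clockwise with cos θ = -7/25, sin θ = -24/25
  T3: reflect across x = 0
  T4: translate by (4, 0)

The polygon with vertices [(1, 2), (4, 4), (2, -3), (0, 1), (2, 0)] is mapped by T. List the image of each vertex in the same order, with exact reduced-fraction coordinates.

image vertices: (-34/25, 13/25), (-61/25, -73/25), (93/25, 24/25), (-17/25, 44/25), (21/25, 3/25)

T1 translate by (-3, 3): (1, 2) → (-2, 5); (4, 4) → (1, 7); (2, -3) → (-1, 0); (0, 1) → (-3, 4); (2, 0) → (-1, 3)
T2 rotate counter-clockwise with cos θ = -7/25, sin θ = -24/25: (-2, 5) → (134/25, 13/25); (1, 7) → (161/25, -73/25); (-1, 0) → (7/25, 24/25); (-3, 4) → (117/25, 44/25); (-1, 3) → (79/25, 3/25)
T3 reflect across x = 0: (134/25, 13/25) → (-134/25, 13/25); (161/25, -73/25) → (-161/25, -73/25); (7/25, 24/25) → (-7/25, 24/25); (117/25, 44/25) → (-117/25, 44/25); (79/25, 3/25) → (-79/25, 3/25)
T4 translate by (4, 0): (-134/25, 13/25) → (-34/25, 13/25); (-161/25, -73/25) → (-61/25, -73/25); (-7/25, 24/25) → (93/25, 24/25); (-117/25, 44/25) → (-17/25, 44/25); (-79/25, 3/25) → (21/25, 3/25)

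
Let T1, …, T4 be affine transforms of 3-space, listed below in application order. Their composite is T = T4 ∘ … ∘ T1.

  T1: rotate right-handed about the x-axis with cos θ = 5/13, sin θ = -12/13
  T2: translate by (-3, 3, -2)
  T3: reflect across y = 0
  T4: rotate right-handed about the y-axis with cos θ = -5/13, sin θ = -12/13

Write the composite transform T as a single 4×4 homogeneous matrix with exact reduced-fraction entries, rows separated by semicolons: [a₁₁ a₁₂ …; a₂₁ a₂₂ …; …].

T1 = [1 0 0 0; 0 5/13 12/13 0; 0 -12/13 5/13 0; 0 0 0 1]
T2·T1 = [1 0 0 -3; 0 5/13 12/13 3; 0 -12/13 5/13 -2; 0 0 0 1]
T3·…·T1 = [1 0 0 -3; 0 -5/13 -12/13 -3; 0 -12/13 5/13 -2; 0 0 0 1]
T4·…·T1 = [-5/13 144/169 -60/169 3; 0 -5/13 -12/13 -3; 12/13 60/169 -25/169 -2; 0 0 0 1]

T = [-5/13 144/169 -60/169 3; 0 -5/13 -12/13 -3; 12/13 60/169 -25/169 -2; 0 0 0 1]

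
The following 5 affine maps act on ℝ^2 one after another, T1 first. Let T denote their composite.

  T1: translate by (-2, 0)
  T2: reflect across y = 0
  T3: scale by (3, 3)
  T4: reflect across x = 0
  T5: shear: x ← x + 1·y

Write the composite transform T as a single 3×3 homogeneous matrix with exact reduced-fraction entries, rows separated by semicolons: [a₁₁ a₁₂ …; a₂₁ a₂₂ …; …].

T1 = [1 0 -2; 0 1 0; 0 0 1]
T2·T1 = [1 0 -2; 0 -1 0; 0 0 1]
T3·…·T1 = [3 0 -6; 0 -3 0; 0 0 1]
T4·…·T1 = [-3 0 6; 0 -3 0; 0 0 1]
T5·…·T1 = [-3 -3 6; 0 -3 0; 0 0 1]

T = [-3 -3 6; 0 -3 0; 0 0 1]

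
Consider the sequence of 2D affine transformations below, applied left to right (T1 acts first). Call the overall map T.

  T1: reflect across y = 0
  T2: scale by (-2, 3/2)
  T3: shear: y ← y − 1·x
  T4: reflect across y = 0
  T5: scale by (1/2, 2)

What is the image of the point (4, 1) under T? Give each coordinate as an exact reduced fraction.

T(p) = (-4, -13)

T1 reflect across y = 0: (4, 1) → (4, -1)
T2 scale by (-2, 3/2): (4, -1) → (-8, -3/2)
T3 shear: y ← y − 1·x: (-8, -3/2) → (-8, 13/2)
T4 reflect across y = 0: (-8, 13/2) → (-8, -13/2)
T5 scale by (1/2, 2): (-8, -13/2) → (-4, -13)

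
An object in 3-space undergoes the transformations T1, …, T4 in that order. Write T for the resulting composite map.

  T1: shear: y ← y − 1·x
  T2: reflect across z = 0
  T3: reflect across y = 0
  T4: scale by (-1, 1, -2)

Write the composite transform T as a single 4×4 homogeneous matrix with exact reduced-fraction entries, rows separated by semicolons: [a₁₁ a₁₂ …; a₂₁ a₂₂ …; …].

T1 = [1 0 0 0; -1 1 0 0; 0 0 1 0; 0 0 0 1]
T2·T1 = [1 0 0 0; -1 1 0 0; 0 0 -1 0; 0 0 0 1]
T3·…·T1 = [1 0 0 0; 1 -1 0 0; 0 0 -1 0; 0 0 0 1]
T4·…·T1 = [-1 0 0 0; 1 -1 0 0; 0 0 2 0; 0 0 0 1]

T = [-1 0 0 0; 1 -1 0 0; 0 0 2 0; 0 0 0 1]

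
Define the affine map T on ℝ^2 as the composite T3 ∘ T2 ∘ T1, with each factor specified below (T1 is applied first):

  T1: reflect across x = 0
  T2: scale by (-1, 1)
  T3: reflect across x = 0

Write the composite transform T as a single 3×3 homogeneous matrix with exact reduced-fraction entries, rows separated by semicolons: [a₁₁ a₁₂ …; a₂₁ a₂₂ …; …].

T1 = [-1 0 0; 0 1 0; 0 0 1]
T2·T1 = [1 0 0; 0 1 0; 0 0 1]
T3·…·T1 = [-1 0 0; 0 1 0; 0 0 1]

T = [-1 0 0; 0 1 0; 0 0 1]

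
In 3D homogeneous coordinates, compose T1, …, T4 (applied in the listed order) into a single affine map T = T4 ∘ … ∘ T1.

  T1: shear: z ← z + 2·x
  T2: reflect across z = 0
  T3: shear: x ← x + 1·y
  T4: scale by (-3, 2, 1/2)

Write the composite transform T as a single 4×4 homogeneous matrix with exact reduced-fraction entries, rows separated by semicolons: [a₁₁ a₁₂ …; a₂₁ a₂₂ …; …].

T = [-3 -3 0 0; 0 2 0 0; -1 0 -1/2 0; 0 0 0 1]

T1 = [1 0 0 0; 0 1 0 0; 2 0 1 0; 0 0 0 1]
T2·T1 = [1 0 0 0; 0 1 0 0; -2 0 -1 0; 0 0 0 1]
T3·…·T1 = [1 1 0 0; 0 1 0 0; -2 0 -1 0; 0 0 0 1]
T4·…·T1 = [-3 -3 0 0; 0 2 0 0; -1 0 -1/2 0; 0 0 0 1]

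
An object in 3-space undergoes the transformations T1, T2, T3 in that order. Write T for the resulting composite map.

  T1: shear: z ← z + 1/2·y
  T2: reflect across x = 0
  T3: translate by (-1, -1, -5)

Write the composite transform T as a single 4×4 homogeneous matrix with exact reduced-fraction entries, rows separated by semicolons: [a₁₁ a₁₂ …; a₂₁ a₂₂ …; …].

T = [-1 0 0 -1; 0 1 0 -1; 0 1/2 1 -5; 0 0 0 1]

T1 = [1 0 0 0; 0 1 0 0; 0 1/2 1 0; 0 0 0 1]
T2·T1 = [-1 0 0 0; 0 1 0 0; 0 1/2 1 0; 0 0 0 1]
T3·…·T1 = [-1 0 0 -1; 0 1 0 -1; 0 1/2 1 -5; 0 0 0 1]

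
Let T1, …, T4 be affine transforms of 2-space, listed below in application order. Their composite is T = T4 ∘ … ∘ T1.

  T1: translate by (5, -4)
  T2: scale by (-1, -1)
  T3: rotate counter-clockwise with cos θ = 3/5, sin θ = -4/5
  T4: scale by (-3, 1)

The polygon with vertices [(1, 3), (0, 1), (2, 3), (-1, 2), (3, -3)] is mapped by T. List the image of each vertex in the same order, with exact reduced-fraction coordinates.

T1 translate by (5, -4): (1, 3) → (6, -1); (0, 1) → (5, -3); (2, 3) → (7, -1); (-1, 2) → (4, -2); (3, -3) → (8, -7)
T2 scale by (-1, -1): (6, -1) → (-6, 1); (5, -3) → (-5, 3); (7, -1) → (-7, 1); (4, -2) → (-4, 2); (8, -7) → (-8, 7)
T3 rotate counter-clockwise with cos θ = 3/5, sin θ = -4/5: (-6, 1) → (-14/5, 27/5); (-5, 3) → (-3/5, 29/5); (-7, 1) → (-17/5, 31/5); (-4, 2) → (-4/5, 22/5); (-8, 7) → (4/5, 53/5)
T4 scale by (-3, 1): (-14/5, 27/5) → (42/5, 27/5); (-3/5, 29/5) → (9/5, 29/5); (-17/5, 31/5) → (51/5, 31/5); (-4/5, 22/5) → (12/5, 22/5); (4/5, 53/5) → (-12/5, 53/5)

image vertices: (42/5, 27/5), (9/5, 29/5), (51/5, 31/5), (12/5, 22/5), (-12/5, 53/5)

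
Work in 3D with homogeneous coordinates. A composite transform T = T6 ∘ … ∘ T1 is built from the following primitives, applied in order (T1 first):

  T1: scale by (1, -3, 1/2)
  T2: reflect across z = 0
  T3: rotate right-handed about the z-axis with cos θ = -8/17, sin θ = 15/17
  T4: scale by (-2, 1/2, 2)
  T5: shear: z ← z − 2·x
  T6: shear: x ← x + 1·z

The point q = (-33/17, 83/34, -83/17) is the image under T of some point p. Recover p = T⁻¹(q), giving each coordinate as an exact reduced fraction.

T1 = [1 0 0 0; 0 -3 0 0; 0 0 1/2 0; 0 0 0 1]
T2·T1 = [1 0 0 0; 0 -3 0 0; 0 0 -1/2 0; 0 0 0 1]
T3·…·T1 = [-8/17 45/17 0 0; 15/17 24/17 0 0; 0 0 -1/2 0; 0 0 0 1]
T4·…·T1 = [16/17 -90/17 0 0; 15/34 12/17 0 0; 0 0 -1 0; 0 0 0 1]
T5·…·T1 = [16/17 -90/17 0 0; 15/34 12/17 0 0; -32/17 180/17 -1 0; 0 0 0 1]
T6·…·T1 = [-16/17 90/17 -1 0; 15/34 12/17 0 0; -32/17 180/17 -1 0; 0 0 0 1]
det M = -3; M⁻¹ = [4/17 30/17 -4/17 0; -5/34 16/51 5/34 0; -2 0 1 0; 0 0 0 1]
M⁻¹ · (-33/17, 83/34, -83/17)ᵀ = (5, 1/3, -1)ᵀ

p = (5, 1/3, -1)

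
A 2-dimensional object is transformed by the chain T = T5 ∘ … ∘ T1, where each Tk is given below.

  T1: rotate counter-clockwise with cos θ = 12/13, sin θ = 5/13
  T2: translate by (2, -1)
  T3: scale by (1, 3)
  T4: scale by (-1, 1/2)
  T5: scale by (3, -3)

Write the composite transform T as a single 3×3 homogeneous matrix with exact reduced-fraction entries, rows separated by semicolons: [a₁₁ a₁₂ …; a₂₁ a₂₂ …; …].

T1 = [12/13 -5/13 0; 5/13 12/13 0; 0 0 1]
T2·T1 = [12/13 -5/13 2; 5/13 12/13 -1; 0 0 1]
T3·…·T1 = [12/13 -5/13 2; 15/13 36/13 -3; 0 0 1]
T4·…·T1 = [-12/13 5/13 -2; 15/26 18/13 -3/2; 0 0 1]
T5·…·T1 = [-36/13 15/13 -6; -45/26 -54/13 9/2; 0 0 1]

T = [-36/13 15/13 -6; -45/26 -54/13 9/2; 0 0 1]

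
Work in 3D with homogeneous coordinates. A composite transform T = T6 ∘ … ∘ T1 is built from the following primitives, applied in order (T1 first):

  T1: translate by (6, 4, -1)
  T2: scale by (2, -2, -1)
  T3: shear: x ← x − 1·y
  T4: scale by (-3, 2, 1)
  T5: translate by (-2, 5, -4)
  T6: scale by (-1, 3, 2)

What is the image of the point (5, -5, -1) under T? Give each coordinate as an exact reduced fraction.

T(p) = (62, 27, -4)

T1 translate by (6, 4, -1): (5, -5, -1) → (11, -1, -2)
T2 scale by (2, -2, -1): (11, -1, -2) → (22, 2, 2)
T3 shear: x ← x − 1·y: (22, 2, 2) → (20, 2, 2)
T4 scale by (-3, 2, 1): (20, 2, 2) → (-60, 4, 2)
T5 translate by (-2, 5, -4): (-60, 4, 2) → (-62, 9, -2)
T6 scale by (-1, 3, 2): (-62, 9, -2) → (62, 27, -4)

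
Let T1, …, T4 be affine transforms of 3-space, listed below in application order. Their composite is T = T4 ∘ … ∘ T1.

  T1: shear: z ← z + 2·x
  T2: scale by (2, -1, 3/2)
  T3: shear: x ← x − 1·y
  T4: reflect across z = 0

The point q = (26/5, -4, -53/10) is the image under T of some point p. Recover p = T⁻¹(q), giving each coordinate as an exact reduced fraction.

p = (3/5, 4, 7/3)

T1 = [1 0 0 0; 0 1 0 0; 2 0 1 0; 0 0 0 1]
T2·T1 = [2 0 0 0; 0 -1 0 0; 3 0 3/2 0; 0 0 0 1]
T3·…·T1 = [2 1 0 0; 0 -1 0 0; 3 0 3/2 0; 0 0 0 1]
T4·…·T1 = [2 1 0 0; 0 -1 0 0; -3 0 -3/2 0; 0 0 0 1]
det M = 3; M⁻¹ = [1/2 1/2 0 0; 0 -1 0 0; -1 -1 -2/3 0; 0 0 0 1]
M⁻¹ · (26/5, -4, -53/10)ᵀ = (3/5, 4, 7/3)ᵀ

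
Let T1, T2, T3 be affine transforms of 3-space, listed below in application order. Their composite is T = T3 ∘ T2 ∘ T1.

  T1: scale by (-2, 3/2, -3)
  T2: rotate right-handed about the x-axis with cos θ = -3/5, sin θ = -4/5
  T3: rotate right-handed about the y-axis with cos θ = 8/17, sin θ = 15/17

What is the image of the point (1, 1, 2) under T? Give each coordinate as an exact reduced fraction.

T1 scale by (-2, 3/2, -3): (1, 1, 2) → (-2, 3/2, -6)
T2 rotate right-handed about the x-axis with cos θ = -3/5, sin θ = -4/5: (-2, 3/2, -6) → (-2, -57/10, 12/5)
T3 rotate right-handed about the y-axis with cos θ = 8/17, sin θ = 15/17: (-2, -57/10, 12/5) → (20/17, -57/10, 246/85)

T(p) = (20/17, -57/10, 246/85)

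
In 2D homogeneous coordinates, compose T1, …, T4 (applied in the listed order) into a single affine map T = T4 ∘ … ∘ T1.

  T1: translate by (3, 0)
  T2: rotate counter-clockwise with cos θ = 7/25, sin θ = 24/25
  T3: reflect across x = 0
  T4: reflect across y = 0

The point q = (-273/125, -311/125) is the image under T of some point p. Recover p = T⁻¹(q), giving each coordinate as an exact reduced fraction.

T1 = [1 0 3; 0 1 0; 0 0 1]
T2·T1 = [7/25 -24/25 21/25; 24/25 7/25 72/25; 0 0 1]
T3·…·T1 = [-7/25 24/25 -21/25; 24/25 7/25 72/25; 0 0 1]
T4·…·T1 = [-7/25 24/25 -21/25; -24/25 -7/25 -72/25; 0 0 1]
det M = 1; M⁻¹ = [-7/25 -24/25 -3; 24/25 -7/25 0; 0 0 1]
M⁻¹ · (-273/125, -311/125)ᵀ = (0, -7/5)ᵀ

p = (0, -7/5)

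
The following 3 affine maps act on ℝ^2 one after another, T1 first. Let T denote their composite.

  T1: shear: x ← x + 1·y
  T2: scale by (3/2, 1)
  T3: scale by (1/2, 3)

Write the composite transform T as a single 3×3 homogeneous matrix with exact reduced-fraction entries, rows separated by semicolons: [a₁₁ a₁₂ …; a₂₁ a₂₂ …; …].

T1 = [1 1 0; 0 1 0; 0 0 1]
T2·T1 = [3/2 3/2 0; 0 1 0; 0 0 1]
T3·…·T1 = [3/4 3/4 0; 0 3 0; 0 0 1]

T = [3/4 3/4 0; 0 3 0; 0 0 1]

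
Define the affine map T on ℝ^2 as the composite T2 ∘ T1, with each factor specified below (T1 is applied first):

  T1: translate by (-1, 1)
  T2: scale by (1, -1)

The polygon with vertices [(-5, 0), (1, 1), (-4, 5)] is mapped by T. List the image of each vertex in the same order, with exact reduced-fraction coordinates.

T1 translate by (-1, 1): (-5, 0) → (-6, 1); (1, 1) → (0, 2); (-4, 5) → (-5, 6)
T2 scale by (1, -1): (-6, 1) → (-6, -1); (0, 2) → (0, -2); (-5, 6) → (-5, -6)

image vertices: (-6, -1), (0, -2), (-5, -6)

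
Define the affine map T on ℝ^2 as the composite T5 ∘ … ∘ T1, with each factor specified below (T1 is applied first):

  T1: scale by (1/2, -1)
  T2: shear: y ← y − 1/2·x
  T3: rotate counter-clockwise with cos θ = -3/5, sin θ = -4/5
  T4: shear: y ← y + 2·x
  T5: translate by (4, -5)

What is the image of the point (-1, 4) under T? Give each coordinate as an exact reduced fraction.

T(p) = (13/10, -31/4)

T1 scale by (1/2, -1): (-1, 4) → (-1/2, -4)
T2 shear: y ← y − 1/2·x: (-1/2, -4) → (-1/2, -15/4)
T3 rotate counter-clockwise with cos θ = -3/5, sin θ = -4/5: (-1/2, -15/4) → (-27/10, 53/20)
T4 shear: y ← y + 2·x: (-27/10, 53/20) → (-27/10, -11/4)
T5 translate by (4, -5): (-27/10, -11/4) → (13/10, -31/4)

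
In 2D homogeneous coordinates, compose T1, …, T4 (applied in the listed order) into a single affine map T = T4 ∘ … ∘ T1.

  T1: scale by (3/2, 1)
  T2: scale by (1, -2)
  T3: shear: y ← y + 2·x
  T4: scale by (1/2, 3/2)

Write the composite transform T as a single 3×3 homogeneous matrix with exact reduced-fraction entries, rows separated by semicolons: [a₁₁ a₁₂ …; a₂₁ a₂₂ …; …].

T1 = [3/2 0 0; 0 1 0; 0 0 1]
T2·T1 = [3/2 0 0; 0 -2 0; 0 0 1]
T3·…·T1 = [3/2 0 0; 3 -2 0; 0 0 1]
T4·…·T1 = [3/4 0 0; 9/2 -3 0; 0 0 1]

T = [3/4 0 0; 9/2 -3 0; 0 0 1]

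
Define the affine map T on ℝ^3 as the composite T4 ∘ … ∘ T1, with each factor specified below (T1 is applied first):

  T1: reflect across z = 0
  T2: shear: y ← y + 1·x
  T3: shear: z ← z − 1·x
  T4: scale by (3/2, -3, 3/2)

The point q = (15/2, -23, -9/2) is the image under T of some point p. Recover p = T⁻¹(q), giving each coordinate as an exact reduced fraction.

T1 = [1 0 0 0; 0 1 0 0; 0 0 -1 0; 0 0 0 1]
T2·T1 = [1 0 0 0; 1 1 0 0; 0 0 -1 0; 0 0 0 1]
T3·…·T1 = [1 0 0 0; 1 1 0 0; -1 0 -1 0; 0 0 0 1]
T4·…·T1 = [3/2 0 0 0; -3 -3 0 0; -3/2 0 -3/2 0; 0 0 0 1]
det M = 27/4; M⁻¹ = [2/3 0 0 0; -2/3 -1/3 0 0; -2/3 0 -2/3 0; 0 0 0 1]
M⁻¹ · (15/2, -23, -9/2)ᵀ = (5, 8/3, -2)ᵀ

p = (5, 8/3, -2)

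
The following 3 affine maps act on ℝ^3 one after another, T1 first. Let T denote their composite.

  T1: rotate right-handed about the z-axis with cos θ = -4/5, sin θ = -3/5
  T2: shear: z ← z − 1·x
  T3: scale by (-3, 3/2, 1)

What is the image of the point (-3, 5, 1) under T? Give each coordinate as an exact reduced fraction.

T1 rotate right-handed about the z-axis with cos θ = -4/5, sin θ = -3/5: (-3, 5, 1) → (27/5, -11/5, 1)
T2 shear: z ← z − 1·x: (27/5, -11/5, 1) → (27/5, -11/5, -22/5)
T3 scale by (-3, 3/2, 1): (27/5, -11/5, -22/5) → (-81/5, -33/10, -22/5)

T(p) = (-81/5, -33/10, -22/5)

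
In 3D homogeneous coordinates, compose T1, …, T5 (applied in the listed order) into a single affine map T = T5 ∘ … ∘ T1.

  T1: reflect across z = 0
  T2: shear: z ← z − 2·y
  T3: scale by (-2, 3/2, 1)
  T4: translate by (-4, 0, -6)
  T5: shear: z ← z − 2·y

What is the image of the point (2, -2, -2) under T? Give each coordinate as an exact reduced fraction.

T1 reflect across z = 0: (2, -2, -2) → (2, -2, 2)
T2 shear: z ← z − 2·y: (2, -2, 2) → (2, -2, 6)
T3 scale by (-2, 3/2, 1): (2, -2, 6) → (-4, -3, 6)
T4 translate by (-4, 0, -6): (-4, -3, 6) → (-8, -3, 0)
T5 shear: z ← z − 2·y: (-8, -3, 0) → (-8, -3, 6)

T(p) = (-8, -3, 6)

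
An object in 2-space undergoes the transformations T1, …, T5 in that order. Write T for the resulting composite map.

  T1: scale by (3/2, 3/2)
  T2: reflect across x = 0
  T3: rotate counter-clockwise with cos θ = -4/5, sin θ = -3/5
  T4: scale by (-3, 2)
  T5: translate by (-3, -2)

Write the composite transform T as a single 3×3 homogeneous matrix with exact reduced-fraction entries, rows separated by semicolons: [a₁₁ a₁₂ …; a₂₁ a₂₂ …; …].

T1 = [3/2 0 0; 0 3/2 0; 0 0 1]
T2·T1 = [-3/2 0 0; 0 3/2 0; 0 0 1]
T3·…·T1 = [6/5 9/10 0; 9/10 -6/5 0; 0 0 1]
T4·…·T1 = [-18/5 -27/10 0; 9/5 -12/5 0; 0 0 1]
T5·…·T1 = [-18/5 -27/10 -3; 9/5 -12/5 -2; 0 0 1]

T = [-18/5 -27/10 -3; 9/5 -12/5 -2; 0 0 1]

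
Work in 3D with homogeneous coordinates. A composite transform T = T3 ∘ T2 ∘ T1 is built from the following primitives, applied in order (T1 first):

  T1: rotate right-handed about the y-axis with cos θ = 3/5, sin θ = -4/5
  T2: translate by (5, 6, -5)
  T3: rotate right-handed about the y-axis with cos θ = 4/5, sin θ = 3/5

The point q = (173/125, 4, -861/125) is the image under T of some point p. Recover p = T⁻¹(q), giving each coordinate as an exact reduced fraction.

T1 = [3/5 0 -4/5 0; 0 1 0 0; 4/5 0 3/5 0; 0 0 0 1]
T2·T1 = [3/5 0 -4/5 5; 0 1 0 6; 4/5 0 3/5 -5; 0 0 0 1]
T3·…·T1 = [24/25 0 -7/25 1; 0 1 0 6; 7/25 0 24/25 -7; 0 0 0 1]
det M = 1; M⁻¹ = [24/25 0 7/25 1; 0 1 0 -6; -7/25 0 24/25 7; 0 0 0 1]
M⁻¹ · (173/125, 4, -861/125)ᵀ = (2/5, -2, 0)ᵀ

p = (2/5, -2, 0)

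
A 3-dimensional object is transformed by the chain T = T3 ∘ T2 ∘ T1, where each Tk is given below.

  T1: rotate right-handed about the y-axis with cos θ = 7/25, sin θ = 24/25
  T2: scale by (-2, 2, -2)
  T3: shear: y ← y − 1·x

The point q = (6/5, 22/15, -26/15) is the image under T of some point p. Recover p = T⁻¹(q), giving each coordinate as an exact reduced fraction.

T1 = [7/25 0 24/25 0; 0 1 0 0; -24/25 0 7/25 0; 0 0 0 1]
T2·T1 = [-14/25 0 -48/25 0; 0 2 0 0; 48/25 0 -14/25 0; 0 0 0 1]
T3·…·T1 = [-14/25 0 -48/25 0; 14/25 2 48/25 0; 48/25 0 -14/25 0; 0 0 0 1]
det M = 8; M⁻¹ = [-7/50 0 12/25 0; 1/2 1/2 0 0; -12/25 0 -7/50 0; 0 0 0 1]
M⁻¹ · (6/5, 22/15, -26/15)ᵀ = (-1, 4/3, -1/3)ᵀ

p = (-1, 4/3, -1/3)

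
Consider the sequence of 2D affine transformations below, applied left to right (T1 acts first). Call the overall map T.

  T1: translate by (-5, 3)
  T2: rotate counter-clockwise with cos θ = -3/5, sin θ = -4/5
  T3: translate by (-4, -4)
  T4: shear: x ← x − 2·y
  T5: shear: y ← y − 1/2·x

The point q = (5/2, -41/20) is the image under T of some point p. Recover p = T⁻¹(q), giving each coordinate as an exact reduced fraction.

T1 = [1 0 -5; 0 1 3; 0 0 1]
T2·T1 = [-3/5 4/5 27/5; -4/5 -3/5 11/5; 0 0 1]
T3·…·T1 = [-3/5 4/5 7/5; -4/5 -3/5 -9/5; 0 0 1]
T4·…·T1 = [1 2 5; -4/5 -3/5 -9/5; 0 0 1]
T5·…·T1 = [1 2 5; -13/10 -8/5 -43/10; 0 0 1]
det M = 1; M⁻¹ = [-8/5 -2 -3/5; 13/10 1 -11/5; 0 0 1]
M⁻¹ · (5/2, -41/20)ᵀ = (-1/2, -1)ᵀ

p = (-1/2, -1)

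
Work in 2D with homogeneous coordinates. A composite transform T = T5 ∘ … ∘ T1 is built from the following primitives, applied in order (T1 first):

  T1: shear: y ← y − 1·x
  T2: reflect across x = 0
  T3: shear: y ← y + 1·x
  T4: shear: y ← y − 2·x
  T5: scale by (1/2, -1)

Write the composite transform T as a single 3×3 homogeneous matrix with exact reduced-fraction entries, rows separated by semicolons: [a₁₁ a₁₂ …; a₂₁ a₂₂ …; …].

T1 = [1 0 0; -1 1 0; 0 0 1]
T2·T1 = [-1 0 0; -1 1 0; 0 0 1]
T3·…·T1 = [-1 0 0; -2 1 0; 0 0 1]
T4·…·T1 = [-1 0 0; 0 1 0; 0 0 1]
T5·…·T1 = [-1/2 0 0; 0 -1 0; 0 0 1]

T = [-1/2 0 0; 0 -1 0; 0 0 1]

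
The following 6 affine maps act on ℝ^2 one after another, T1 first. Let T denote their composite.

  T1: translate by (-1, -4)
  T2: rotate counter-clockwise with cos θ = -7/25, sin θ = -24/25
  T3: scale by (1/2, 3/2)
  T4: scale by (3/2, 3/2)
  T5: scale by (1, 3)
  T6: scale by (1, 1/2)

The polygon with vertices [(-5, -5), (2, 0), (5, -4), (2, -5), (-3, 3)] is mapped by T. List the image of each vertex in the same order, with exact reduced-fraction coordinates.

T1 translate by (-1, -4): (-5, -5) → (-6, -9); (2, 0) → (1, -4); (5, -4) → (4, -8); (2, -5) → (1, -9); (-3, 3) → (-4, -1)
T2 rotate counter-clockwise with cos θ = -7/25, sin θ = -24/25: (-6, -9) → (-174/25, 207/25); (1, -4) → (-103/25, 4/25); (4, -8) → (-44/5, -8/5); (1, -9) → (-223/25, 39/25); (-4, -1) → (4/25, 103/25)
T3 scale by (1/2, 3/2): (-174/25, 207/25) → (-87/25, 621/50); (-103/25, 4/25) → (-103/50, 6/25); (-44/5, -8/5) → (-22/5, -12/5); (-223/25, 39/25) → (-223/50, 117/50); (4/25, 103/25) → (2/25, 309/50)
T4 scale by (3/2, 3/2): (-87/25, 621/50) → (-261/50, 1863/100); (-103/50, 6/25) → (-309/100, 9/25); (-22/5, -12/5) → (-33/5, -18/5); (-223/50, 117/50) → (-669/100, 351/100); (2/25, 309/50) → (3/25, 927/100)
T5 scale by (1, 3): (-261/50, 1863/100) → (-261/50, 5589/100); (-309/100, 9/25) → (-309/100, 27/25); (-33/5, -18/5) → (-33/5, -54/5); (-669/100, 351/100) → (-669/100, 1053/100); (3/25, 927/100) → (3/25, 2781/100)
T6 scale by (1, 1/2): (-261/50, 5589/100) → (-261/50, 5589/200); (-309/100, 27/25) → (-309/100, 27/50); (-33/5, -54/5) → (-33/5, -27/5); (-669/100, 1053/100) → (-669/100, 1053/200); (3/25, 2781/100) → (3/25, 2781/200)

image vertices: (-261/50, 5589/200), (-309/100, 27/50), (-33/5, -27/5), (-669/100, 1053/200), (3/25, 2781/200)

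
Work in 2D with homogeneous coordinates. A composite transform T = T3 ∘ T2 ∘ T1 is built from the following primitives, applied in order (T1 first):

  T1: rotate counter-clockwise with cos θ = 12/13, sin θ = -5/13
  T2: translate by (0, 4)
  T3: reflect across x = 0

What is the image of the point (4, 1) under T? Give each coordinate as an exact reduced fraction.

T1 rotate counter-clockwise with cos θ = 12/13, sin θ = -5/13: (4, 1) → (53/13, -8/13)
T2 translate by (0, 4): (53/13, -8/13) → (53/13, 44/13)
T3 reflect across x = 0: (53/13, 44/13) → (-53/13, 44/13)

T(p) = (-53/13, 44/13)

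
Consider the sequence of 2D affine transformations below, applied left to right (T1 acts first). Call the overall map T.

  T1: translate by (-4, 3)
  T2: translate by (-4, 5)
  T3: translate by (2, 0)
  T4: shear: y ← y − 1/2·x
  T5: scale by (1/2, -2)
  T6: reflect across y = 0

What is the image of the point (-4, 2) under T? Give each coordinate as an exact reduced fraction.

T1 translate by (-4, 3): (-4, 2) → (-8, 5)
T2 translate by (-4, 5): (-8, 5) → (-12, 10)
T3 translate by (2, 0): (-12, 10) → (-10, 10)
T4 shear: y ← y − 1/2·x: (-10, 10) → (-10, 15)
T5 scale by (1/2, -2): (-10, 15) → (-5, -30)
T6 reflect across y = 0: (-5, -30) → (-5, 30)

T(p) = (-5, 30)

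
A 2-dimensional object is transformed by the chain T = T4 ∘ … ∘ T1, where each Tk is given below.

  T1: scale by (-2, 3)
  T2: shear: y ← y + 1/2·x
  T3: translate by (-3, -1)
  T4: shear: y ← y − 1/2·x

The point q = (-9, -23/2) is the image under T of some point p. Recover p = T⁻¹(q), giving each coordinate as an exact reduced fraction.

p = (3, -4)

T1 = [-2 0 0; 0 3 0; 0 0 1]
T2·T1 = [-2 0 0; -1 3 0; 0 0 1]
T3·…·T1 = [-2 0 -3; -1 3 -1; 0 0 1]
T4·…·T1 = [-2 0 -3; 0 3 1/2; 0 0 1]
det M = -6; M⁻¹ = [-1/2 0 -3/2; 0 1/3 -1/6; 0 0 1]
M⁻¹ · (-9, -23/2)ᵀ = (3, -4)ᵀ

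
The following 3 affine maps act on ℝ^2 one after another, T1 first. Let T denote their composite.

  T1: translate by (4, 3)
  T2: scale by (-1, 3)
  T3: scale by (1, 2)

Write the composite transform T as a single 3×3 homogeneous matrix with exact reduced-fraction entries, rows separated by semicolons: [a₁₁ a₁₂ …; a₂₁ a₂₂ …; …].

T1 = [1 0 4; 0 1 3; 0 0 1]
T2·T1 = [-1 0 -4; 0 3 9; 0 0 1]
T3·…·T1 = [-1 0 -4; 0 6 18; 0 0 1]

T = [-1 0 -4; 0 6 18; 0 0 1]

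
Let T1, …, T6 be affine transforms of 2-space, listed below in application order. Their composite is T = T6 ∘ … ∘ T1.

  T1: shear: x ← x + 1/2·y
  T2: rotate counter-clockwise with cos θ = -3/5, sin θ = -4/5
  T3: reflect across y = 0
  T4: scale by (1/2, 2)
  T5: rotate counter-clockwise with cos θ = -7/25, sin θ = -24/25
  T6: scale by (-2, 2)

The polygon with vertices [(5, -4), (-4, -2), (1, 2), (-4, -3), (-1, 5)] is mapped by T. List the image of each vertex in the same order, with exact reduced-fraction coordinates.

T1 shear: x ← x + 1/2·y: (5, -4) → (3, -4); (-4, -2) → (-5, -2); (1, 2) → (2, 2); (-4, -3) → (-11/2, -3); (-1, 5) → (3/2, 5)
T2 rotate counter-clockwise with cos θ = -3/5, sin θ = -4/5: (3, -4) → (-5, 0); (-5, -2) → (7/5, 26/5); (2, 2) → (2/5, -14/5); (-11/2, -3) → (9/10, 31/5); (3/2, 5) → (31/10, -21/5)
T3 reflect across y = 0: (-5, 0) → (-5, 0); (7/5, 26/5) → (7/5, -26/5); (2/5, -14/5) → (2/5, 14/5); (9/10, 31/5) → (9/10, -31/5); (31/10, -21/5) → (31/10, 21/5)
T4 scale by (1/2, 2): (-5, 0) → (-5/2, 0); (7/5, -26/5) → (7/10, -52/5); (2/5, 14/5) → (1/5, 28/5); (9/10, -31/5) → (9/20, -62/5); (31/10, 21/5) → (31/20, 42/5)
T5 rotate counter-clockwise with cos θ = -7/25, sin θ = -24/25: (-5/2, 0) → (7/10, 12/5); (7/10, -52/5) → (-509/50, 56/25); (1/5, 28/5) → (133/25, -44/25); (9/20, -62/5) → (-1203/100, 76/25); (31/20, 42/5) → (763/100, -96/25)
T6 scale by (-2, 2): (7/10, 12/5) → (-7/5, 24/5); (-509/50, 56/25) → (509/25, 112/25); (133/25, -44/25) → (-266/25, -88/25); (-1203/100, 76/25) → (1203/50, 152/25); (763/100, -96/25) → (-763/50, -192/25)

image vertices: (-7/5, 24/5), (509/25, 112/25), (-266/25, -88/25), (1203/50, 152/25), (-763/50, -192/25)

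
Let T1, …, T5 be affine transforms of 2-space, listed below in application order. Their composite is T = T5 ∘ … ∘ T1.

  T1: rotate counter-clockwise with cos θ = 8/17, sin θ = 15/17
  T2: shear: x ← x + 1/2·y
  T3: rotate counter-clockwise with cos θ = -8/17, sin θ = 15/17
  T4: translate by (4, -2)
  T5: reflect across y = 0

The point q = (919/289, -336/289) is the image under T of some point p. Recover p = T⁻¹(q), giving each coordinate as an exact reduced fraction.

p = (1, -7/2)

T1 = [8/17 -15/17 0; 15/17 8/17 0; 0 0 1]
T2·T1 = [31/34 -11/17 0; 15/17 8/17 0; 0 0 1]
T3·…·T1 = [-349/289 -32/289 0; 225/578 -229/289 0; 0 0 1]
T4·…·T1 = [-349/289 -32/289 4; 225/578 -229/289 -2; 0 0 1]
T5·…·T1 = [-349/289 -32/289 4; -225/578 229/289 2; 0 0 1]
det M = -1; M⁻¹ = [-229/289 -32/289 980/289; -225/578 349/289 -248/289; 0 0 1]
M⁻¹ · (919/289, -336/289)ᵀ = (1, -7/2)ᵀ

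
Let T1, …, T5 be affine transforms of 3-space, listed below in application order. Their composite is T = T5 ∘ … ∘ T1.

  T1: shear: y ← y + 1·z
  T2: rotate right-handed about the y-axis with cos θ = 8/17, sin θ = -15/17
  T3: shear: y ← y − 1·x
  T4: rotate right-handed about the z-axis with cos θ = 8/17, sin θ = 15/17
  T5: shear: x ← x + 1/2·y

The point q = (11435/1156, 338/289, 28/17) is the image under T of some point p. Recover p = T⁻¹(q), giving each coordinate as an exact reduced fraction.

p = (4, 7/4, -4)

T1 = [1 0 0 0; 0 1 1 0; 0 0 1 0; 0 0 0 1]
T2·T1 = [8/17 0 -15/17 0; 0 1 1 0; 15/17 0 8/17 0; 0 0 0 1]
T3·…·T1 = [8/17 0 -15/17 0; -8/17 1 32/17 0; 15/17 0 8/17 0; 0 0 0 1]
T4·…·T1 = [184/289 -15/17 -600/289 0; 56/289 8/17 31/289 0; 15/17 0 8/17 0; 0 0 0 1]
T5·…·T1 = [212/289 -11/17 -1169/578 0; 56/289 8/17 31/289 0; 15/17 0 8/17 0; 0 0 0 1]
det M = 1; M⁻¹ = [64/289 88/289 15/17 0; 1/289 1231/578 -8/17 0; -120/289 -165/289 8/17 0; 0 0 0 1]
M⁻¹ · (11435/1156, 338/289, 28/17)ᵀ = (4, 7/4, -4)ᵀ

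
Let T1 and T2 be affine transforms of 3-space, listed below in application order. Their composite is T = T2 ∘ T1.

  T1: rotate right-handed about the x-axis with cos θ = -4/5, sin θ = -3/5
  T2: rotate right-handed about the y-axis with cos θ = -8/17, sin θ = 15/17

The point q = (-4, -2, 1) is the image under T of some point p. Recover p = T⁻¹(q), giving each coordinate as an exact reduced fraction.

T1 = [1 0 0 0; 0 -4/5 3/5 0; 0 -3/5 -4/5 0; 0 0 0 1]
T2·T1 = [-8/17 -9/17 -12/17 0; 0 -4/5 3/5 0; -15/17 24/85 32/85 0; 0 0 0 1]
det M = 1; M⁻¹ = [-8/17 0 -15/17 0; -9/17 -4/5 24/85 0; -12/17 3/5 32/85 0; 0 0 0 1]
M⁻¹ · (-4, -2, 1)ᵀ = (1, 4, 2)ᵀ

p = (1, 4, 2)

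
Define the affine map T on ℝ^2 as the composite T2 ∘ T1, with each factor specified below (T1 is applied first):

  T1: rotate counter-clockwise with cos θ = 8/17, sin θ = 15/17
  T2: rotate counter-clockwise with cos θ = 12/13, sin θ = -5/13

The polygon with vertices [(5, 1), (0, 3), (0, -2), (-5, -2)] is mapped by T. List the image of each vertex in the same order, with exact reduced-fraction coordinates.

T1 rotate counter-clockwise with cos θ = 8/17, sin θ = 15/17: (5, 1) → (25/17, 83/17); (0, 3) → (-45/17, 24/17); (0, -2) → (30/17, -16/17); (-5, -2) → (-10/17, -91/17)
T2 rotate counter-clockwise with cos θ = 12/13, sin θ = -5/13: (25/17, 83/17) → (55/17, 67/17); (-45/17, 24/17) → (-420/221, 513/221); (30/17, -16/17) → (280/221, -342/221); (-10/17, -91/17) → (-575/221, -1042/221)

image vertices: (55/17, 67/17), (-420/221, 513/221), (280/221, -342/221), (-575/221, -1042/221)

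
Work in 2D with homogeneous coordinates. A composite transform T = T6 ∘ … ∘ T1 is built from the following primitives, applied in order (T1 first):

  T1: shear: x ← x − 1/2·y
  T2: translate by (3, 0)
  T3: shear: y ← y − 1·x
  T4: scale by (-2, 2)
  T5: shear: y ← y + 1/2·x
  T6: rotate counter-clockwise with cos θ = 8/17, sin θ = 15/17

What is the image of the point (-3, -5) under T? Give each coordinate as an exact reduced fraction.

T(p) = (445/34, -215/17)

T1 shear: x ← x − 1/2·y: (-3, -5) → (-1/2, -5)
T2 translate by (3, 0): (-1/2, -5) → (5/2, -5)
T3 shear: y ← y − 1·x: (5/2, -5) → (5/2, -15/2)
T4 scale by (-2, 2): (5/2, -15/2) → (-5, -15)
T5 shear: y ← y + 1/2·x: (-5, -15) → (-5, -35/2)
T6 rotate counter-clockwise with cos θ = 8/17, sin θ = 15/17: (-5, -35/2) → (445/34, -215/17)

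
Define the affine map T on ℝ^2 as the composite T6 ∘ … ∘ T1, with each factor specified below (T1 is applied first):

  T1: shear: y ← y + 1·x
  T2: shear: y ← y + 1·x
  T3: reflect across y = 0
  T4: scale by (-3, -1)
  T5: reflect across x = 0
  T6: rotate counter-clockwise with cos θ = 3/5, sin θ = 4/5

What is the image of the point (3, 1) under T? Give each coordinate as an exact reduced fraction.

T1 shear: y ← y + 1·x: (3, 1) → (3, 4)
T2 shear: y ← y + 1·x: (3, 4) → (3, 7)
T3 reflect across y = 0: (3, 7) → (3, -7)
T4 scale by (-3, -1): (3, -7) → (-9, 7)
T5 reflect across x = 0: (-9, 7) → (9, 7)
T6 rotate counter-clockwise with cos θ = 3/5, sin θ = 4/5: (9, 7) → (-1/5, 57/5)

T(p) = (-1/5, 57/5)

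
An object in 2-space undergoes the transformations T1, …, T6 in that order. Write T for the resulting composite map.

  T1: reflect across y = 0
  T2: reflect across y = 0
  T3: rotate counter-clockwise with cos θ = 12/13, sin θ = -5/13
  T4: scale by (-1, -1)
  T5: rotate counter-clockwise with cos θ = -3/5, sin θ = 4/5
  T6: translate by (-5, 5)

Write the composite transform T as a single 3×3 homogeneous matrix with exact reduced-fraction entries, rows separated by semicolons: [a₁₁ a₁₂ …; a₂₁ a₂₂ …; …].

T = [16/65 63/65 -5; -63/65 16/65 5; 0 0 1]

T1 = [1 0 0; 0 -1 0; 0 0 1]
T2·T1 = [1 0 0; 0 1 0; 0 0 1]
T3·…·T1 = [12/13 5/13 0; -5/13 12/13 0; 0 0 1]
T4·…·T1 = [-12/13 -5/13 0; 5/13 -12/13 0; 0 0 1]
T5·…·T1 = [16/65 63/65 0; -63/65 16/65 0; 0 0 1]
T6·…·T1 = [16/65 63/65 -5; -63/65 16/65 5; 0 0 1]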